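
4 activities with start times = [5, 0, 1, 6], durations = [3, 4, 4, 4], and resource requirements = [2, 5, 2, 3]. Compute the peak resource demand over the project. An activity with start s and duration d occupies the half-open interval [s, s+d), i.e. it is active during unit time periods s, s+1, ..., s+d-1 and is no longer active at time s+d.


Each activity i is active on [start_i, start_i + duration_i).
Compute total resource usage per time slot:
  t=0: active resources = [5], total = 5
  t=1: active resources = [5, 2], total = 7
  t=2: active resources = [5, 2], total = 7
  t=3: active resources = [5, 2], total = 7
  t=4: active resources = [2], total = 2
  t=5: active resources = [2], total = 2
  t=6: active resources = [2, 3], total = 5
  t=7: active resources = [2, 3], total = 5
  t=8: active resources = [3], total = 3
  t=9: active resources = [3], total = 3
Peak resource demand = 7

7


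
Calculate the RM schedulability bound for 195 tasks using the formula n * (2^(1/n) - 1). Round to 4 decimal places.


Compute 2^(1/195) = 1.0035609260
Subtract 1: 1.0035609260 - 1 = 0.0035609260
Multiply by n: 195 * 0.0035609260 = 0.6943805700
Round to 4 dp: 0.6944

0.6944


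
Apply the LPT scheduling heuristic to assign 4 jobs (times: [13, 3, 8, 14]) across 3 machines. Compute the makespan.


Sort jobs in decreasing order (LPT): [14, 13, 8, 3]
Assign each job to the least loaded machine:
  Machine 1: jobs [14], load = 14
  Machine 2: jobs [13], load = 13
  Machine 3: jobs [8, 3], load = 11
Makespan = max load = 14

14


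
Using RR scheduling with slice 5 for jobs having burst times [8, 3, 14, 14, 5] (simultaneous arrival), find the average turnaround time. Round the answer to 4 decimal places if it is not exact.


Time quantum = 5
Execution trace:
  J1 runs 5 units, time = 5
  J2 runs 3 units, time = 8
  J3 runs 5 units, time = 13
  J4 runs 5 units, time = 18
  J5 runs 5 units, time = 23
  J1 runs 3 units, time = 26
  J3 runs 5 units, time = 31
  J4 runs 5 units, time = 36
  J3 runs 4 units, time = 40
  J4 runs 4 units, time = 44
Finish times: [26, 8, 40, 44, 23]
Average turnaround = 141/5 = 28.2

28.2


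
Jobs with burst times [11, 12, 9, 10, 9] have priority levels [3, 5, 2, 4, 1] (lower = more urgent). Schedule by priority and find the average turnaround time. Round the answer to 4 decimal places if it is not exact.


Sort by priority (ascending = highest first):
Order: [(1, 9), (2, 9), (3, 11), (4, 10), (5, 12)]
Completion times:
  Priority 1, burst=9, C=9
  Priority 2, burst=9, C=18
  Priority 3, burst=11, C=29
  Priority 4, burst=10, C=39
  Priority 5, burst=12, C=51
Average turnaround = 146/5 = 29.2

29.2


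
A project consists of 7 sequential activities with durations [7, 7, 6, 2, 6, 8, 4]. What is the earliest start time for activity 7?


Activity 7 starts after activities 1 through 6 complete.
Predecessor durations: [7, 7, 6, 2, 6, 8]
ES = 7 + 7 + 6 + 2 + 6 + 8 = 36

36


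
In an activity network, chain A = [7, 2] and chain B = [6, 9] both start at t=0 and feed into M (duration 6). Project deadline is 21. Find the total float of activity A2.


Forward pass: ES(A2) = sum of predecessors on chain A = 7
EF = ES + duration = 7 + 2 = 9
Backward pass: LF(M) = deadline = 21; LS(M) = 21 - 6 = 15
LF(A2) = LS(M) - sum(successors on chain A) = 15 - 0 = 15
LS = LF - duration = 15 - 2 = 13
Total float = LS - ES = 13 - 7 = 6

6


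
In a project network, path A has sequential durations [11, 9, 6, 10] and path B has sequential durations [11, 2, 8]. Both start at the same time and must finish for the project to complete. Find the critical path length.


Path A total = 11 + 9 + 6 + 10 = 36
Path B total = 11 + 2 + 8 = 21
Critical path = longest path = max(36, 21) = 36

36


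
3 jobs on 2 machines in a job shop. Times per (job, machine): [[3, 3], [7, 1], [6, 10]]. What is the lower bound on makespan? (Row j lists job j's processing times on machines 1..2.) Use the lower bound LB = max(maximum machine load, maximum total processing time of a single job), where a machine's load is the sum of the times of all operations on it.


Machine loads:
  Machine 1: 3 + 7 + 6 = 16
  Machine 2: 3 + 1 + 10 = 14
Max machine load = 16
Job totals:
  Job 1: 6
  Job 2: 8
  Job 3: 16
Max job total = 16
Lower bound = max(16, 16) = 16

16


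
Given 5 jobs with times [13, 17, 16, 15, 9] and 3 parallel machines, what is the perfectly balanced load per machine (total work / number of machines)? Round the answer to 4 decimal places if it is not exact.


Total processing time = 13 + 17 + 16 + 15 + 9 = 70
Number of machines = 3
Ideal balanced load = 70 / 3 = 23.3333

23.3333


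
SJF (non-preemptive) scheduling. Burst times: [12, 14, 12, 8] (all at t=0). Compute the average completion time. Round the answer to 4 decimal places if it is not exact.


SJF order (ascending): [8, 12, 12, 14]
Completion times:
  Job 1: burst=8, C=8
  Job 2: burst=12, C=20
  Job 3: burst=12, C=32
  Job 4: burst=14, C=46
Average completion = 106/4 = 26.5

26.5


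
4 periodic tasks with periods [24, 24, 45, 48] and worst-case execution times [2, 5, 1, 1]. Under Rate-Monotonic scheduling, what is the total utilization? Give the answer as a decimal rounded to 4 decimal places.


Compute individual utilizations (exact fractions):
  Task 1: C/T = 2/24 = 1/12 (approx. 0.0833)
  Task 2: C/T = 5/24 (approx. 0.2083)
  Task 3: C/T = 1/45 (approx. 0.0222)
  Task 4: C/T = 1/48 (approx. 0.0208)
Total utilization U = 1/12 + 5/24 + 1/45 + 1/48 = 241/720
Rounded to 4 decimal places: U = 0.3347
RM (Liu & Layland) bound for 4 tasks = 0.756828; compare with U = 241/720 (approx. 0.334722)
U <= bound, so schedulable by RM sufficient condition.

0.3347


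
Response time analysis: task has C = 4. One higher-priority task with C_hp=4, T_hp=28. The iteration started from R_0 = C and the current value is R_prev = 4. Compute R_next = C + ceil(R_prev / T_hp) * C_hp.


R_next = C + ceil(R_prev / T_hp) * C_hp
ceil(4 / 28) = ceil(0.1429) = 1
Interference = 1 * 4 = 4
R_next = 4 + 4 = 8

8


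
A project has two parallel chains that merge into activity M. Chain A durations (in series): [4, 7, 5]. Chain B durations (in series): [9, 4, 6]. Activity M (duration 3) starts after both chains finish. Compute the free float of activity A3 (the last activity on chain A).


ES(A3) = sum of predecessors on chain A = 11
EF(A3) = ES + duration = 11 + 5 = 16
Successor of A3 is M. ES(M) = max(sum(A), sum(B)) = max(16, 19) = 19
Free float = ES(successor) - EF(current) = 19 - 16 = 3

3


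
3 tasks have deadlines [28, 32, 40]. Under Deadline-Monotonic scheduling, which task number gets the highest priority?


Sort tasks by relative deadline (ascending):
  Task 1: deadline = 28
  Task 2: deadline = 32
  Task 3: deadline = 40
Priority order (highest first): [1, 2, 3]
Highest priority task = 1

1


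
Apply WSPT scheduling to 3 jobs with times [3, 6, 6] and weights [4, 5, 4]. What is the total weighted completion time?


Compute p/w ratios and sort ascending (WSPT): [(3, 4), (6, 5), (6, 4)]
Compute weighted completion times:
  Job (p=3,w=4): C=3, w*C=4*3=12
  Job (p=6,w=5): C=9, w*C=5*9=45
  Job (p=6,w=4): C=15, w*C=4*15=60
Total weighted completion time = 117

117


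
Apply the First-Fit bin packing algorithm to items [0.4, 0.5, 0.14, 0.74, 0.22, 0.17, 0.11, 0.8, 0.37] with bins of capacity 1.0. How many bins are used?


Place items sequentially using First-Fit:
  Item 0.4 -> new Bin 1
  Item 0.5 -> Bin 1 (now 0.9)
  Item 0.14 -> new Bin 2
  Item 0.74 -> Bin 2 (now 0.88)
  Item 0.22 -> new Bin 3
  Item 0.17 -> Bin 3 (now 0.39)
  Item 0.11 -> Bin 2 (now 0.99)
  Item 0.8 -> new Bin 4
  Item 0.37 -> Bin 3 (now 0.76)
Total bins used = 4

4


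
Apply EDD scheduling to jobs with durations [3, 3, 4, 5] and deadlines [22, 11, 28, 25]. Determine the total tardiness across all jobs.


Sort by due date (EDD order): [(3, 11), (3, 22), (5, 25), (4, 28)]
Compute completion times and tardiness:
  Job 1: p=3, d=11, C=3, tardiness=max(0,3-11)=0
  Job 2: p=3, d=22, C=6, tardiness=max(0,6-22)=0
  Job 3: p=5, d=25, C=11, tardiness=max(0,11-25)=0
  Job 4: p=4, d=28, C=15, tardiness=max(0,15-28)=0
Total tardiness = 0

0


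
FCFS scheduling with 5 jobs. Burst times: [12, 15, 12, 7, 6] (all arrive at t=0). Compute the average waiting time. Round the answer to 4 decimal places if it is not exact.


FCFS order (as given): [12, 15, 12, 7, 6]
Waiting times:
  Job 1: wait = 0
  Job 2: wait = 12
  Job 3: wait = 27
  Job 4: wait = 39
  Job 5: wait = 46
Sum of waiting times = 124
Average waiting time = 124/5 = 24.8

24.8


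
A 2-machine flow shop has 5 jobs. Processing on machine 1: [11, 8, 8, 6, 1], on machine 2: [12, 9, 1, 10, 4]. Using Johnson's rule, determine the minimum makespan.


Apply Johnson's rule:
  Group 1 (a <= b): [(5, 1, 4), (4, 6, 10), (2, 8, 9), (1, 11, 12)]
  Group 2 (a > b): [(3, 8, 1)]
Optimal job order: [5, 4, 2, 1, 3]
Schedule:
  Job 5: M1 done at 1, M2 done at 5
  Job 4: M1 done at 7, M2 done at 17
  Job 2: M1 done at 15, M2 done at 26
  Job 1: M1 done at 26, M2 done at 38
  Job 3: M1 done at 34, M2 done at 39
Makespan = 39

39


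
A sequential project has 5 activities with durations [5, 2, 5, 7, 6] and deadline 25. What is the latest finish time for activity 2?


LF(activity 2) = deadline - sum of successor durations
Successors: activities 3 through 5 with durations [5, 7, 6]
Sum of successor durations = 18
LF = 25 - 18 = 7

7


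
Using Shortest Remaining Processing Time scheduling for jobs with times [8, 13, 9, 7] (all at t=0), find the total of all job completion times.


Since all jobs arrive at t=0, SRPT equals SPT ordering.
SPT order: [7, 8, 9, 13]
Completion times:
  Job 1: p=7, C=7
  Job 2: p=8, C=15
  Job 3: p=9, C=24
  Job 4: p=13, C=37
Total completion time = 7 + 15 + 24 + 37 = 83

83


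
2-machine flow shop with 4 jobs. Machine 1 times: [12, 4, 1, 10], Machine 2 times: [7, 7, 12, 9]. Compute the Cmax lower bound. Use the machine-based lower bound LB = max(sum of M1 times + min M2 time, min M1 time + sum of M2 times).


LB1 = sum(M1 times) + min(M2 times) = 27 + 7 = 34
LB2 = min(M1 times) + sum(M2 times) = 1 + 35 = 36
Lower bound = max(LB1, LB2) = max(34, 36) = 36

36


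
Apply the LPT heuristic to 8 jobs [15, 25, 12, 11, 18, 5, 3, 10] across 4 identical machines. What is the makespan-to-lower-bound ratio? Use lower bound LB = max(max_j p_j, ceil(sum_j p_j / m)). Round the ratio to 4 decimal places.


LPT order: [25, 18, 15, 12, 11, 10, 5, 3]
Machine loads after assignment: [25, 26, 25, 23]
LPT makespan = 26
Lower bound = max(max_job, ceil(total/4)) = max(25, 25) = 25
Ratio = 26 / 25 = 1.04

1.04


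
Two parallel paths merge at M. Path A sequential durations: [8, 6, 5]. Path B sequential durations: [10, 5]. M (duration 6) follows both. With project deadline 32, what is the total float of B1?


Forward pass: ES(B1) = sum of predecessors on chain B = 0
EF = ES + duration = 0 + 10 = 10
Backward pass: LF(M) = deadline = 32; LS(M) = 32 - 6 = 26
LF(B1) = LS(M) - sum(successors on chain B) = 26 - 5 = 21
LS = LF - duration = 21 - 10 = 11
Total float = LS - ES = 11 - 0 = 11

11


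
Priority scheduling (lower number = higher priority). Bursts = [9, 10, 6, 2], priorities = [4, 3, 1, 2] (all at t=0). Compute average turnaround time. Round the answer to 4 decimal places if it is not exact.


Sort by priority (ascending = highest first):
Order: [(1, 6), (2, 2), (3, 10), (4, 9)]
Completion times:
  Priority 1, burst=6, C=6
  Priority 2, burst=2, C=8
  Priority 3, burst=10, C=18
  Priority 4, burst=9, C=27
Average turnaround = 59/4 = 14.75

14.75


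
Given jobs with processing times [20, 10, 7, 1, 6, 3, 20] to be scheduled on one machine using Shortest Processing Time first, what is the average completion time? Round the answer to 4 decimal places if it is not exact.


Sort jobs by processing time (SPT order): [1, 3, 6, 7, 10, 20, 20]
Compute completion times sequentially:
  Job 1: processing = 1, completes at 1
  Job 2: processing = 3, completes at 4
  Job 3: processing = 6, completes at 10
  Job 4: processing = 7, completes at 17
  Job 5: processing = 10, completes at 27
  Job 6: processing = 20, completes at 47
  Job 7: processing = 20, completes at 67
Sum of completion times = 173
Average completion time = 173/7 = 24.7143

24.7143


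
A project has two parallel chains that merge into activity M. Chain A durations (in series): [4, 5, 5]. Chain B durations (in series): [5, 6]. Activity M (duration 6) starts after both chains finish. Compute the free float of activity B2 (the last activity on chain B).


ES(B2) = sum of predecessors on chain B = 5
EF(B2) = ES + duration = 5 + 6 = 11
Successor of B2 is M. ES(M) = max(sum(A), sum(B)) = max(14, 11) = 14
Free float = ES(successor) - EF(current) = 14 - 11 = 3

3


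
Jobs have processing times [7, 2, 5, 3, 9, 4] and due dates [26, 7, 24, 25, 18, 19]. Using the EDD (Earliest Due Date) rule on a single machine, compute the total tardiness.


Sort by due date (EDD order): [(2, 7), (9, 18), (4, 19), (5, 24), (3, 25), (7, 26)]
Compute completion times and tardiness:
  Job 1: p=2, d=7, C=2, tardiness=max(0,2-7)=0
  Job 2: p=9, d=18, C=11, tardiness=max(0,11-18)=0
  Job 3: p=4, d=19, C=15, tardiness=max(0,15-19)=0
  Job 4: p=5, d=24, C=20, tardiness=max(0,20-24)=0
  Job 5: p=3, d=25, C=23, tardiness=max(0,23-25)=0
  Job 6: p=7, d=26, C=30, tardiness=max(0,30-26)=4
Total tardiness = 4

4


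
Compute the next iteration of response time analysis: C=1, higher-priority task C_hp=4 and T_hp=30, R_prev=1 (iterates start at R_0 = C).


R_next = C + ceil(R_prev / T_hp) * C_hp
ceil(1 / 30) = ceil(0.0333) = 1
Interference = 1 * 4 = 4
R_next = 1 + 4 = 5

5


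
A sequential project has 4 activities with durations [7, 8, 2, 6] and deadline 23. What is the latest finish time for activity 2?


LF(activity 2) = deadline - sum of successor durations
Successors: activities 3 through 4 with durations [2, 6]
Sum of successor durations = 8
LF = 23 - 8 = 15

15


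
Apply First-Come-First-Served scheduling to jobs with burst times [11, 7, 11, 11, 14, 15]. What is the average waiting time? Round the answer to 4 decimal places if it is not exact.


FCFS order (as given): [11, 7, 11, 11, 14, 15]
Waiting times:
  Job 1: wait = 0
  Job 2: wait = 11
  Job 3: wait = 18
  Job 4: wait = 29
  Job 5: wait = 40
  Job 6: wait = 54
Sum of waiting times = 152
Average waiting time = 152/6 = 25.3333

25.3333


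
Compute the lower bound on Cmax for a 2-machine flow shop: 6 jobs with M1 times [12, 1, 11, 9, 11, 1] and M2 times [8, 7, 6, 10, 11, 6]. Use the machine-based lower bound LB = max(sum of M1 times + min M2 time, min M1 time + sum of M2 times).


LB1 = sum(M1 times) + min(M2 times) = 45 + 6 = 51
LB2 = min(M1 times) + sum(M2 times) = 1 + 48 = 49
Lower bound = max(LB1, LB2) = max(51, 49) = 51

51


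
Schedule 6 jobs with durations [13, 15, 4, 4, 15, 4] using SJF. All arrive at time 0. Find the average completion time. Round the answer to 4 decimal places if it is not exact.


SJF order (ascending): [4, 4, 4, 13, 15, 15]
Completion times:
  Job 1: burst=4, C=4
  Job 2: burst=4, C=8
  Job 3: burst=4, C=12
  Job 4: burst=13, C=25
  Job 5: burst=15, C=40
  Job 6: burst=15, C=55
Average completion = 144/6 = 24.0

24.0


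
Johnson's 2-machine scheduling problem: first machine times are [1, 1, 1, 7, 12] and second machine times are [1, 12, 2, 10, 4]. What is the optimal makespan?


Apply Johnson's rule:
  Group 1 (a <= b): [(1, 1, 1), (2, 1, 12), (3, 1, 2), (4, 7, 10)]
  Group 2 (a > b): [(5, 12, 4)]
Optimal job order: [1, 2, 3, 4, 5]
Schedule:
  Job 1: M1 done at 1, M2 done at 2
  Job 2: M1 done at 2, M2 done at 14
  Job 3: M1 done at 3, M2 done at 16
  Job 4: M1 done at 10, M2 done at 26
  Job 5: M1 done at 22, M2 done at 30
Makespan = 30

30


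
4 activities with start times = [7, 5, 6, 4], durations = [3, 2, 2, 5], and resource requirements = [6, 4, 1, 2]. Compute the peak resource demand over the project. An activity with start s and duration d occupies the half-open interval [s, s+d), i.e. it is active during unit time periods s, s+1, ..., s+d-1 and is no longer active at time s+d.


Each activity i is active on [start_i, start_i + duration_i).
Compute total resource usage per time slot:
  t=0: active resources = [], total = 0
  t=1: active resources = [], total = 0
  t=2: active resources = [], total = 0
  t=3: active resources = [], total = 0
  t=4: active resources = [2], total = 2
  t=5: active resources = [4, 2], total = 6
  t=6: active resources = [4, 1, 2], total = 7
  t=7: active resources = [6, 1, 2], total = 9
  t=8: active resources = [6, 2], total = 8
  t=9: active resources = [6], total = 6
Peak resource demand = 9

9


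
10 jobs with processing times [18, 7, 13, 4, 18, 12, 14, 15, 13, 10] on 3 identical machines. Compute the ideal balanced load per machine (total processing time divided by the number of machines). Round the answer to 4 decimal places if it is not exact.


Total processing time = 18 + 7 + 13 + 4 + 18 + 12 + 14 + 15 + 13 + 10 = 124
Number of machines = 3
Ideal balanced load = 124 / 3 = 41.3333

41.3333


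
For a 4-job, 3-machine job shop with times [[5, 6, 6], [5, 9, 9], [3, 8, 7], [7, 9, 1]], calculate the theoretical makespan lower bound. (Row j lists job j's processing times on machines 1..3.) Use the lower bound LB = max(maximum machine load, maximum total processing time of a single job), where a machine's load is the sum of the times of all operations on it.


Machine loads:
  Machine 1: 5 + 5 + 3 + 7 = 20
  Machine 2: 6 + 9 + 8 + 9 = 32
  Machine 3: 6 + 9 + 7 + 1 = 23
Max machine load = 32
Job totals:
  Job 1: 17
  Job 2: 23
  Job 3: 18
  Job 4: 17
Max job total = 23
Lower bound = max(32, 23) = 32

32


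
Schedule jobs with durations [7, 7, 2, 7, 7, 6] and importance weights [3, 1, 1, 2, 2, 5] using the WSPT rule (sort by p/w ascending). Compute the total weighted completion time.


Compute p/w ratios and sort ascending (WSPT): [(6, 5), (2, 1), (7, 3), (7, 2), (7, 2), (7, 1)]
Compute weighted completion times:
  Job (p=6,w=5): C=6, w*C=5*6=30
  Job (p=2,w=1): C=8, w*C=1*8=8
  Job (p=7,w=3): C=15, w*C=3*15=45
  Job (p=7,w=2): C=22, w*C=2*22=44
  Job (p=7,w=2): C=29, w*C=2*29=58
  Job (p=7,w=1): C=36, w*C=1*36=36
Total weighted completion time = 221

221


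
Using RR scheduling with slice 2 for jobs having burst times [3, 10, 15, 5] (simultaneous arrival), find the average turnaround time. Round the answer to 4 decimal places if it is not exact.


Time quantum = 2
Execution trace:
  J1 runs 2 units, time = 2
  J2 runs 2 units, time = 4
  J3 runs 2 units, time = 6
  J4 runs 2 units, time = 8
  J1 runs 1 units, time = 9
  J2 runs 2 units, time = 11
  J3 runs 2 units, time = 13
  J4 runs 2 units, time = 15
  J2 runs 2 units, time = 17
  J3 runs 2 units, time = 19
  J4 runs 1 units, time = 20
  J2 runs 2 units, time = 22
  J3 runs 2 units, time = 24
  J2 runs 2 units, time = 26
  J3 runs 2 units, time = 28
  J3 runs 2 units, time = 30
  J3 runs 2 units, time = 32
  J3 runs 1 units, time = 33
Finish times: [9, 26, 33, 20]
Average turnaround = 88/4 = 22.0

22.0


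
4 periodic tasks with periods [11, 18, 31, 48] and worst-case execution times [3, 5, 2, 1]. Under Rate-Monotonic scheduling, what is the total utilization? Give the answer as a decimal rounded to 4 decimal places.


Compute individual utilizations (exact fractions):
  Task 1: C/T = 3/11 (approx. 0.2727)
  Task 2: C/T = 5/18 (approx. 0.2778)
  Task 3: C/T = 2/31 (approx. 0.0645)
  Task 4: C/T = 1/48 (approx. 0.0208)
Total utilization U = 3/11 + 5/18 + 2/31 + 1/48 = 31223/49104
Rounded to 4 decimal places: U = 0.6359
RM (Liu & Layland) bound for 4 tasks = 0.756828; compare with U = 31223/49104 (approx. 0.635855)
U <= bound, so schedulable by RM sufficient condition.

0.6359


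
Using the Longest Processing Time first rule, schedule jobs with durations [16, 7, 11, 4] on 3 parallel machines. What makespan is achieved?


Sort jobs in decreasing order (LPT): [16, 11, 7, 4]
Assign each job to the least loaded machine:
  Machine 1: jobs [16], load = 16
  Machine 2: jobs [11], load = 11
  Machine 3: jobs [7, 4], load = 11
Makespan = max load = 16

16


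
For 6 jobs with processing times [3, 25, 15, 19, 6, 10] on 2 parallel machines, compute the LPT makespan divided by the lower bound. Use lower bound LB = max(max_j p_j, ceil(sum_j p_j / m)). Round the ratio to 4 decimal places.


LPT order: [25, 19, 15, 10, 6, 3]
Machine loads after assignment: [38, 40]
LPT makespan = 40
Lower bound = max(max_job, ceil(total/2)) = max(25, 39) = 39
Ratio = 40 / 39 = 1.0256

1.0256


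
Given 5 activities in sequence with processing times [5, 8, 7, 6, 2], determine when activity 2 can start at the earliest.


Activity 2 starts after activities 1 through 1 complete.
Predecessor durations: [5]
ES = 5 = 5

5


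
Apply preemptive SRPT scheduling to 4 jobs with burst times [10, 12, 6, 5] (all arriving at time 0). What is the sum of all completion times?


Since all jobs arrive at t=0, SRPT equals SPT ordering.
SPT order: [5, 6, 10, 12]
Completion times:
  Job 1: p=5, C=5
  Job 2: p=6, C=11
  Job 3: p=10, C=21
  Job 4: p=12, C=33
Total completion time = 5 + 11 + 21 + 33 = 70

70


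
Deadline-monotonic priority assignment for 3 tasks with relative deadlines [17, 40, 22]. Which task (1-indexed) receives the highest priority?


Sort tasks by relative deadline (ascending):
  Task 1: deadline = 17
  Task 3: deadline = 22
  Task 2: deadline = 40
Priority order (highest first): [1, 3, 2]
Highest priority task = 1

1


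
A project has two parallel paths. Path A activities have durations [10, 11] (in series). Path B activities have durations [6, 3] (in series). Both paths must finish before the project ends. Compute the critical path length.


Path A total = 10 + 11 = 21
Path B total = 6 + 3 = 9
Critical path = longest path = max(21, 9) = 21

21


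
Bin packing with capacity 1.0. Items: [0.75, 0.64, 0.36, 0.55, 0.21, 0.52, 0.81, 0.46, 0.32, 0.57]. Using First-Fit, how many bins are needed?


Place items sequentially using First-Fit:
  Item 0.75 -> new Bin 1
  Item 0.64 -> new Bin 2
  Item 0.36 -> Bin 2 (now 1.0)
  Item 0.55 -> new Bin 3
  Item 0.21 -> Bin 1 (now 0.96)
  Item 0.52 -> new Bin 4
  Item 0.81 -> new Bin 5
  Item 0.46 -> Bin 4 (now 0.98)
  Item 0.32 -> Bin 3 (now 0.87)
  Item 0.57 -> new Bin 6
Total bins used = 6

6


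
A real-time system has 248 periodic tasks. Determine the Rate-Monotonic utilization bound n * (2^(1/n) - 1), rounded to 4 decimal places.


Compute 2^(1/248) = 1.0027988578
Subtract 1: 1.0027988578 - 1 = 0.0027988578
Multiply by n: 248 * 0.0027988578 = 0.6941167344
Round to 4 dp: 0.6941

0.6941


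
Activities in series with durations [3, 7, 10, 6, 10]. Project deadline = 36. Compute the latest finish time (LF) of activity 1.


LF(activity 1) = deadline - sum of successor durations
Successors: activities 2 through 5 with durations [7, 10, 6, 10]
Sum of successor durations = 33
LF = 36 - 33 = 3

3


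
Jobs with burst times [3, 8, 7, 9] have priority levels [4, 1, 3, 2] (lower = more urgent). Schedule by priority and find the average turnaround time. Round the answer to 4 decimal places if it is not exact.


Sort by priority (ascending = highest first):
Order: [(1, 8), (2, 9), (3, 7), (4, 3)]
Completion times:
  Priority 1, burst=8, C=8
  Priority 2, burst=9, C=17
  Priority 3, burst=7, C=24
  Priority 4, burst=3, C=27
Average turnaround = 76/4 = 19.0

19.0


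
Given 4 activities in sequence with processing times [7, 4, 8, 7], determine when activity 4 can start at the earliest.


Activity 4 starts after activities 1 through 3 complete.
Predecessor durations: [7, 4, 8]
ES = 7 + 4 + 8 = 19

19


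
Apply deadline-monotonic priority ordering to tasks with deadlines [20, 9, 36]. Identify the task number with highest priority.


Sort tasks by relative deadline (ascending):
  Task 2: deadline = 9
  Task 1: deadline = 20
  Task 3: deadline = 36
Priority order (highest first): [2, 1, 3]
Highest priority task = 2

2


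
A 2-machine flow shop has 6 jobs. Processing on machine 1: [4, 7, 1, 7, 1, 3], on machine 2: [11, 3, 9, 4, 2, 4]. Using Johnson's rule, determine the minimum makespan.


Apply Johnson's rule:
  Group 1 (a <= b): [(3, 1, 9), (5, 1, 2), (6, 3, 4), (1, 4, 11)]
  Group 2 (a > b): [(4, 7, 4), (2, 7, 3)]
Optimal job order: [3, 5, 6, 1, 4, 2]
Schedule:
  Job 3: M1 done at 1, M2 done at 10
  Job 5: M1 done at 2, M2 done at 12
  Job 6: M1 done at 5, M2 done at 16
  Job 1: M1 done at 9, M2 done at 27
  Job 4: M1 done at 16, M2 done at 31
  Job 2: M1 done at 23, M2 done at 34
Makespan = 34

34


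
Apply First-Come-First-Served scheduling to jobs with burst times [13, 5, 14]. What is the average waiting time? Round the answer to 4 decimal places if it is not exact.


FCFS order (as given): [13, 5, 14]
Waiting times:
  Job 1: wait = 0
  Job 2: wait = 13
  Job 3: wait = 18
Sum of waiting times = 31
Average waiting time = 31/3 = 10.3333

10.3333


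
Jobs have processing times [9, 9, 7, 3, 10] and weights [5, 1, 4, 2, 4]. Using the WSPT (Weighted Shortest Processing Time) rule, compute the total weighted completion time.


Compute p/w ratios and sort ascending (WSPT): [(3, 2), (7, 4), (9, 5), (10, 4), (9, 1)]
Compute weighted completion times:
  Job (p=3,w=2): C=3, w*C=2*3=6
  Job (p=7,w=4): C=10, w*C=4*10=40
  Job (p=9,w=5): C=19, w*C=5*19=95
  Job (p=10,w=4): C=29, w*C=4*29=116
  Job (p=9,w=1): C=38, w*C=1*38=38
Total weighted completion time = 295

295


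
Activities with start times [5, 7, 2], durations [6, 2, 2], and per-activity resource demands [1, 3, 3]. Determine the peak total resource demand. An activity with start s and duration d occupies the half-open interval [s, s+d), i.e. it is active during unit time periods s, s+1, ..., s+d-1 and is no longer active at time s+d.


Each activity i is active on [start_i, start_i + duration_i).
Compute total resource usage per time slot:
  t=0: active resources = [], total = 0
  t=1: active resources = [], total = 0
  t=2: active resources = [3], total = 3
  t=3: active resources = [3], total = 3
  t=4: active resources = [], total = 0
  t=5: active resources = [1], total = 1
  t=6: active resources = [1], total = 1
  t=7: active resources = [1, 3], total = 4
  t=8: active resources = [1, 3], total = 4
  t=9: active resources = [1], total = 1
  t=10: active resources = [1], total = 1
Peak resource demand = 4

4


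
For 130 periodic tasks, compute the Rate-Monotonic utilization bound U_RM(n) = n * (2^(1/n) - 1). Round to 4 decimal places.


Compute 2^(1/130) = 1.0053461413
Subtract 1: 1.0053461413 - 1 = 0.0053461413
Multiply by n: 130 * 0.0053461413 = 0.6949983690
Round to 4 dp: 0.6950

0.6950


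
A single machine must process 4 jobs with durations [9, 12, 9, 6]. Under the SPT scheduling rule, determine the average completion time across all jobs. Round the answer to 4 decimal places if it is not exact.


Sort jobs by processing time (SPT order): [6, 9, 9, 12]
Compute completion times sequentially:
  Job 1: processing = 6, completes at 6
  Job 2: processing = 9, completes at 15
  Job 3: processing = 9, completes at 24
  Job 4: processing = 12, completes at 36
Sum of completion times = 81
Average completion time = 81/4 = 20.25

20.25


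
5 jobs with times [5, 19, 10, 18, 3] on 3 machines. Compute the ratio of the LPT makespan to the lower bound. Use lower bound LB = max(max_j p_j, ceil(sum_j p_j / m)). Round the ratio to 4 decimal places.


LPT order: [19, 18, 10, 5, 3]
Machine loads after assignment: [19, 18, 18]
LPT makespan = 19
Lower bound = max(max_job, ceil(total/3)) = max(19, 19) = 19
Ratio = 19 / 19 = 1.0

1.0


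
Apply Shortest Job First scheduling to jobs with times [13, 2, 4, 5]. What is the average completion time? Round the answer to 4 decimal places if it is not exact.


SJF order (ascending): [2, 4, 5, 13]
Completion times:
  Job 1: burst=2, C=2
  Job 2: burst=4, C=6
  Job 3: burst=5, C=11
  Job 4: burst=13, C=24
Average completion = 43/4 = 10.75

10.75


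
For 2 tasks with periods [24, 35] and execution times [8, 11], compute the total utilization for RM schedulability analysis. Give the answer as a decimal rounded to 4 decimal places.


Compute individual utilizations (exact fractions):
  Task 1: C/T = 8/24 = 1/3 (approx. 0.3333)
  Task 2: C/T = 11/35 (approx. 0.3143)
Total utilization U = 1/3 + 11/35 = 68/105
Rounded to 4 decimal places: U = 0.6476
RM (Liu & Layland) bound for 2 tasks = 0.828427; compare with U = 68/105 (approx. 0.647619)
U <= bound, so schedulable by RM sufficient condition.

0.6476


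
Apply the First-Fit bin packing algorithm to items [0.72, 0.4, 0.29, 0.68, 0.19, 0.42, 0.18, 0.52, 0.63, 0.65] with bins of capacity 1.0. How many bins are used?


Place items sequentially using First-Fit:
  Item 0.72 -> new Bin 1
  Item 0.4 -> new Bin 2
  Item 0.29 -> Bin 2 (now 0.69)
  Item 0.68 -> new Bin 3
  Item 0.19 -> Bin 1 (now 0.91)
  Item 0.42 -> new Bin 4
  Item 0.18 -> Bin 2 (now 0.87)
  Item 0.52 -> Bin 4 (now 0.94)
  Item 0.63 -> new Bin 5
  Item 0.65 -> new Bin 6
Total bins used = 6

6


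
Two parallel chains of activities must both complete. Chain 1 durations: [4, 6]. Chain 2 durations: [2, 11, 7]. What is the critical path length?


Path A total = 4 + 6 = 10
Path B total = 2 + 11 + 7 = 20
Critical path = longest path = max(10, 20) = 20

20


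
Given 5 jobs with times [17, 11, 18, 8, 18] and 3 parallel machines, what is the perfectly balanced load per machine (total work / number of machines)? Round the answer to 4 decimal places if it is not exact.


Total processing time = 17 + 11 + 18 + 8 + 18 = 72
Number of machines = 3
Ideal balanced load = 72 / 3 = 24.0

24.0


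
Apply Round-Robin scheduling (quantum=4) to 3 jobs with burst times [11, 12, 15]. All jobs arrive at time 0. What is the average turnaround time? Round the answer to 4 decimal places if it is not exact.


Time quantum = 4
Execution trace:
  J1 runs 4 units, time = 4
  J2 runs 4 units, time = 8
  J3 runs 4 units, time = 12
  J1 runs 4 units, time = 16
  J2 runs 4 units, time = 20
  J3 runs 4 units, time = 24
  J1 runs 3 units, time = 27
  J2 runs 4 units, time = 31
  J3 runs 4 units, time = 35
  J3 runs 3 units, time = 38
Finish times: [27, 31, 38]
Average turnaround = 96/3 = 32.0

32.0


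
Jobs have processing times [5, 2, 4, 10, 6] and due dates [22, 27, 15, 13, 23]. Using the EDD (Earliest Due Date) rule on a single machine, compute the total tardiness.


Sort by due date (EDD order): [(10, 13), (4, 15), (5, 22), (6, 23), (2, 27)]
Compute completion times and tardiness:
  Job 1: p=10, d=13, C=10, tardiness=max(0,10-13)=0
  Job 2: p=4, d=15, C=14, tardiness=max(0,14-15)=0
  Job 3: p=5, d=22, C=19, tardiness=max(0,19-22)=0
  Job 4: p=6, d=23, C=25, tardiness=max(0,25-23)=2
  Job 5: p=2, d=27, C=27, tardiness=max(0,27-27)=0
Total tardiness = 2

2


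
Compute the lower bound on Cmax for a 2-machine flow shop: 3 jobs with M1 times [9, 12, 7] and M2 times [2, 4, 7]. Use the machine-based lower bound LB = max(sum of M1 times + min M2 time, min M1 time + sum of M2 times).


LB1 = sum(M1 times) + min(M2 times) = 28 + 2 = 30
LB2 = min(M1 times) + sum(M2 times) = 7 + 13 = 20
Lower bound = max(LB1, LB2) = max(30, 20) = 30

30


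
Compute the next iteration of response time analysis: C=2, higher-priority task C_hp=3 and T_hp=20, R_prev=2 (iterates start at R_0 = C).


R_next = C + ceil(R_prev / T_hp) * C_hp
ceil(2 / 20) = ceil(0.1) = 1
Interference = 1 * 3 = 3
R_next = 2 + 3 = 5

5


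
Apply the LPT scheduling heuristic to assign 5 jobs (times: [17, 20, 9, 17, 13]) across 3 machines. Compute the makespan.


Sort jobs in decreasing order (LPT): [20, 17, 17, 13, 9]
Assign each job to the least loaded machine:
  Machine 1: jobs [20], load = 20
  Machine 2: jobs [17, 13], load = 30
  Machine 3: jobs [17, 9], load = 26
Makespan = max load = 30

30


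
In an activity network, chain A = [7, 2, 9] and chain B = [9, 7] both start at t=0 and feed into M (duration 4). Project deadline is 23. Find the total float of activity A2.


Forward pass: ES(A2) = sum of predecessors on chain A = 7
EF = ES + duration = 7 + 2 = 9
Backward pass: LF(M) = deadline = 23; LS(M) = 23 - 4 = 19
LF(A2) = LS(M) - sum(successors on chain A) = 19 - 9 = 10
LS = LF - duration = 10 - 2 = 8
Total float = LS - ES = 8 - 7 = 1

1


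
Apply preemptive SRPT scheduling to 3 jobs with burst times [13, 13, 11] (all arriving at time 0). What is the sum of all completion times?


Since all jobs arrive at t=0, SRPT equals SPT ordering.
SPT order: [11, 13, 13]
Completion times:
  Job 1: p=11, C=11
  Job 2: p=13, C=24
  Job 3: p=13, C=37
Total completion time = 11 + 24 + 37 = 72

72


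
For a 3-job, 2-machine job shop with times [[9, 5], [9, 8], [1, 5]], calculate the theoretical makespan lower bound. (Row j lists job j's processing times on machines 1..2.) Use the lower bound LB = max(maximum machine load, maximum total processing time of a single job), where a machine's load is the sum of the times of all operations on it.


Machine loads:
  Machine 1: 9 + 9 + 1 = 19
  Machine 2: 5 + 8 + 5 = 18
Max machine load = 19
Job totals:
  Job 1: 14
  Job 2: 17
  Job 3: 6
Max job total = 17
Lower bound = max(19, 17) = 19

19


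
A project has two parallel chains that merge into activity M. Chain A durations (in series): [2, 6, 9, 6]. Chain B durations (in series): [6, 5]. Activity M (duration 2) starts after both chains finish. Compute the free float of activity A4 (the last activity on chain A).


ES(A4) = sum of predecessors on chain A = 17
EF(A4) = ES + duration = 17 + 6 = 23
Successor of A4 is M. ES(M) = max(sum(A), sum(B)) = max(23, 11) = 23
Free float = ES(successor) - EF(current) = 23 - 23 = 0

0


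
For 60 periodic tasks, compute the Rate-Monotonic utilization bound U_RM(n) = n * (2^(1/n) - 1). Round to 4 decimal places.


Compute 2^(1/60) = 1.0116194403
Subtract 1: 1.0116194403 - 1 = 0.0116194403
Multiply by n: 60 * 0.0116194403 = 0.6971664180
Round to 4 dp: 0.6972

0.6972


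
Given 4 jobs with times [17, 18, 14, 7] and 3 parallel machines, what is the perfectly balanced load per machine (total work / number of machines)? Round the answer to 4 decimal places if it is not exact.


Total processing time = 17 + 18 + 14 + 7 = 56
Number of machines = 3
Ideal balanced load = 56 / 3 = 18.6667

18.6667


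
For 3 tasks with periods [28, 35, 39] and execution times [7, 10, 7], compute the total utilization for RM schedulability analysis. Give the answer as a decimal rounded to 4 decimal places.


Compute individual utilizations (exact fractions):
  Task 1: C/T = 7/28 = 1/4 (approx. 0.25)
  Task 2: C/T = 10/35 = 2/7 (approx. 0.2857)
  Task 3: C/T = 7/39 (approx. 0.1795)
Total utilization U = 1/4 + 2/7 + 7/39 = 781/1092
Rounded to 4 decimal places: U = 0.7152
RM (Liu & Layland) bound for 3 tasks = 0.779763; compare with U = 781/1092 (approx. 0.715201)
U <= bound, so schedulable by RM sufficient condition.

0.7152


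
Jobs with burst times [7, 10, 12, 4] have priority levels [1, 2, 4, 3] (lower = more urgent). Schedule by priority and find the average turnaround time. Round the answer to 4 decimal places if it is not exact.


Sort by priority (ascending = highest first):
Order: [(1, 7), (2, 10), (3, 4), (4, 12)]
Completion times:
  Priority 1, burst=7, C=7
  Priority 2, burst=10, C=17
  Priority 3, burst=4, C=21
  Priority 4, burst=12, C=33
Average turnaround = 78/4 = 19.5

19.5


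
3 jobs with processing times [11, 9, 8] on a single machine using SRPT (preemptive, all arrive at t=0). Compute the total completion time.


Since all jobs arrive at t=0, SRPT equals SPT ordering.
SPT order: [8, 9, 11]
Completion times:
  Job 1: p=8, C=8
  Job 2: p=9, C=17
  Job 3: p=11, C=28
Total completion time = 8 + 17 + 28 = 53

53


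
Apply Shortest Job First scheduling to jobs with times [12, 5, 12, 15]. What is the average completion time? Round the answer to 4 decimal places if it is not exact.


SJF order (ascending): [5, 12, 12, 15]
Completion times:
  Job 1: burst=5, C=5
  Job 2: burst=12, C=17
  Job 3: burst=12, C=29
  Job 4: burst=15, C=44
Average completion = 95/4 = 23.75

23.75


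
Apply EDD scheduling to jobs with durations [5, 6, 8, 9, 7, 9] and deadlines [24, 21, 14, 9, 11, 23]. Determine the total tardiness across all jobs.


Sort by due date (EDD order): [(9, 9), (7, 11), (8, 14), (6, 21), (9, 23), (5, 24)]
Compute completion times and tardiness:
  Job 1: p=9, d=9, C=9, tardiness=max(0,9-9)=0
  Job 2: p=7, d=11, C=16, tardiness=max(0,16-11)=5
  Job 3: p=8, d=14, C=24, tardiness=max(0,24-14)=10
  Job 4: p=6, d=21, C=30, tardiness=max(0,30-21)=9
  Job 5: p=9, d=23, C=39, tardiness=max(0,39-23)=16
  Job 6: p=5, d=24, C=44, tardiness=max(0,44-24)=20
Total tardiness = 60

60


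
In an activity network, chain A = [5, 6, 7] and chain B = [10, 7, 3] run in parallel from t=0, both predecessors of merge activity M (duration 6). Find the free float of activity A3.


ES(A3) = sum of predecessors on chain A = 11
EF(A3) = ES + duration = 11 + 7 = 18
Successor of A3 is M. ES(M) = max(sum(A), sum(B)) = max(18, 20) = 20
Free float = ES(successor) - EF(current) = 20 - 18 = 2

2


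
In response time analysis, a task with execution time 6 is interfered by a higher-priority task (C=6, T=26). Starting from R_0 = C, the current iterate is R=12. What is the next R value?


R_next = C + ceil(R_prev / T_hp) * C_hp
ceil(12 / 26) = ceil(0.4615) = 1
Interference = 1 * 6 = 6
R_next = 6 + 6 = 12
R_next = R_prev, so the iteration has converged (response time = 12).

12


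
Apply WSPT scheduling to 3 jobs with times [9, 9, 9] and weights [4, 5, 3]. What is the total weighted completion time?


Compute p/w ratios and sort ascending (WSPT): [(9, 5), (9, 4), (9, 3)]
Compute weighted completion times:
  Job (p=9,w=5): C=9, w*C=5*9=45
  Job (p=9,w=4): C=18, w*C=4*18=72
  Job (p=9,w=3): C=27, w*C=3*27=81
Total weighted completion time = 198

198


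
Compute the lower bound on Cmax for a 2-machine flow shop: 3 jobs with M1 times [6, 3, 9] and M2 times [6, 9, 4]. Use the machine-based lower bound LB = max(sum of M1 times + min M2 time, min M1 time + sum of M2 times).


LB1 = sum(M1 times) + min(M2 times) = 18 + 4 = 22
LB2 = min(M1 times) + sum(M2 times) = 3 + 19 = 22
Lower bound = max(LB1, LB2) = max(22, 22) = 22

22


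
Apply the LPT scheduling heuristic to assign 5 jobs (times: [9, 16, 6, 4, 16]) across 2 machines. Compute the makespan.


Sort jobs in decreasing order (LPT): [16, 16, 9, 6, 4]
Assign each job to the least loaded machine:
  Machine 1: jobs [16, 9], load = 25
  Machine 2: jobs [16, 6, 4], load = 26
Makespan = max load = 26

26


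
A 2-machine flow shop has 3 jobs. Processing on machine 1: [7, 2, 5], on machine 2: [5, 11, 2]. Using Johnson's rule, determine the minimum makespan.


Apply Johnson's rule:
  Group 1 (a <= b): [(2, 2, 11)]
  Group 2 (a > b): [(1, 7, 5), (3, 5, 2)]
Optimal job order: [2, 1, 3]
Schedule:
  Job 2: M1 done at 2, M2 done at 13
  Job 1: M1 done at 9, M2 done at 18
  Job 3: M1 done at 14, M2 done at 20
Makespan = 20

20


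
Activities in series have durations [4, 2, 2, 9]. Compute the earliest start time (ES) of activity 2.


Activity 2 starts after activities 1 through 1 complete.
Predecessor durations: [4]
ES = 4 = 4

4


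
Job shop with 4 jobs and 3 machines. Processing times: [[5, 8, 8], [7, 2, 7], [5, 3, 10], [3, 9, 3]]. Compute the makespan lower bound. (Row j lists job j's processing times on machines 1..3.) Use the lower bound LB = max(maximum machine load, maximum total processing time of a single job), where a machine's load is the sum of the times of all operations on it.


Machine loads:
  Machine 1: 5 + 7 + 5 + 3 = 20
  Machine 2: 8 + 2 + 3 + 9 = 22
  Machine 3: 8 + 7 + 10 + 3 = 28
Max machine load = 28
Job totals:
  Job 1: 21
  Job 2: 16
  Job 3: 18
  Job 4: 15
Max job total = 21
Lower bound = max(28, 21) = 28

28


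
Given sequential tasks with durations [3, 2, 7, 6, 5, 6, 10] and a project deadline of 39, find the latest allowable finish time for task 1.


LF(activity 1) = deadline - sum of successor durations
Successors: activities 2 through 7 with durations [2, 7, 6, 5, 6, 10]
Sum of successor durations = 36
LF = 39 - 36 = 3

3
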